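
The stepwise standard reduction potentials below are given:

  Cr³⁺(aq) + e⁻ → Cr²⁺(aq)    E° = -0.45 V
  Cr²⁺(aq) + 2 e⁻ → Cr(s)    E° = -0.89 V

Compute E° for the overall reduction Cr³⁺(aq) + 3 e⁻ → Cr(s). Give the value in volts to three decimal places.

-0.743 V

Standard free energies of sequential steps add: ΔG°₃ = ΔG°₁ + ΔG°₂, so n₃E°₃ = n₁E°₁ + n₂E°₂.
E°₃ = (1×-0.45 + 2×-0.89) / 3 = (-2.230) / 3 = -0.743 V.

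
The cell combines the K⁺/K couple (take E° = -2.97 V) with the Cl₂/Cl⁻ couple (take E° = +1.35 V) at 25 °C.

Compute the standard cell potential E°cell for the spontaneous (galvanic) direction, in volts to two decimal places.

+4.32 V

The Cl₂/Cl⁻ couple has the higher reduction potential, so it is the cathode; K⁺/K is oxidised at the anode.
E°cell = E°(cathode) − E°(anode) = (+1.35) − (-2.97) = +4.32 V.
Since E°cell > 0, the reaction is spontaneous under standard conditions.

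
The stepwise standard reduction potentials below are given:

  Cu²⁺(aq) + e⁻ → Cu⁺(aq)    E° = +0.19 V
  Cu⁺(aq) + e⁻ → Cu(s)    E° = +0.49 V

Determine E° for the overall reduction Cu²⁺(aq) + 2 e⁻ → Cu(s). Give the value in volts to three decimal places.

+0.340 V

Since ΔG° = −nFE° is additive over sequential reductions, n₃E°₃ = n₁E°₁ + n₂E°₂.
E°₃ = (1×+0.19 + 1×+0.49) / 2 = (+0.680) / 2 = +0.340 V.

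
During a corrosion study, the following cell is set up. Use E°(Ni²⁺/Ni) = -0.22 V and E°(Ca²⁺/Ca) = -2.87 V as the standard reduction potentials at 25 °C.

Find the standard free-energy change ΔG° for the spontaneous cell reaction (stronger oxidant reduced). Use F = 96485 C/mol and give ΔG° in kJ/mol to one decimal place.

-511.4 kJ/mol

Ni²⁺/Ni (E° = -0.22 V) is the cathode; Ca²⁺/Ca (E° = -2.87 V) is the anode, so E°cell = +2.65 V.
Balancing electrons gives n = 2 (lcm of 2 and 2).
ΔG° = −nFE° = −(2)(96485)(+2.65) = -511,370 J = -511.4 kJ/mol.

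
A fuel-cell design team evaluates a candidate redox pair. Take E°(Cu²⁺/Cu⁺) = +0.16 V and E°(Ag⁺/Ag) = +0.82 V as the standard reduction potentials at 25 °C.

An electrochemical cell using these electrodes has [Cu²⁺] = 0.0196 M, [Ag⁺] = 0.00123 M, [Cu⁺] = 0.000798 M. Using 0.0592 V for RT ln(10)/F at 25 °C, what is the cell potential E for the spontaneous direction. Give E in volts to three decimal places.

Ag⁺/Ag is the cathode (higher E°), Cu²⁺/Cu⁺ the anode: E°cell = +0.82 − (+0.16) = +0.66 V, n = 1.
Overall: Ag⁺(aq) + Cu⁺(aq) → Ag(s) + Cu²⁺(aq)
Q = [Cu²⁺] / ([Ag⁺]·[Cu⁺]); log Q = 4.300.
E = E° − (0.0592/n) log Q = +0.66 − (0.0592/1)(4.300) = +0.405 V.

+0.405 V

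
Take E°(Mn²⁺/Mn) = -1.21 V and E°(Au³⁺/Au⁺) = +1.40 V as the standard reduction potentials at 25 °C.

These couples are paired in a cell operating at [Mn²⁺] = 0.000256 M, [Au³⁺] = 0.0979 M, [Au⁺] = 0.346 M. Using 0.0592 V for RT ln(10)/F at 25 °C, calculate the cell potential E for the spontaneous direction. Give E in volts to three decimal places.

Au³⁺/Au⁺ is the cathode (higher E°), Mn²⁺/Mn the anode: E°cell = +1.40 − (-1.21) = +2.61 V, n = 2.
Overall: Au³⁺(aq) + Mn(s) → Au⁺(aq) + Mn²⁺(aq)
Q = [Au⁺]·[Mn²⁺] / ([Au³⁺]); log Q = -3.043.
E = E° − (0.0592/n) log Q = +2.61 − (0.0592/2)(-3.043) = +2.700 V.

+2.700 V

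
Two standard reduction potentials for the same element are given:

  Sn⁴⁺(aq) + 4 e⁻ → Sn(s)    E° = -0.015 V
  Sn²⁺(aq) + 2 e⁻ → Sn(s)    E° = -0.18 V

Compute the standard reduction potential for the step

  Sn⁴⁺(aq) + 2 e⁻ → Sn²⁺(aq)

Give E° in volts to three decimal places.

Sequential free energies add, so n₃E°₃ = n₁E°₁ + n₂E°₂.
With n₃ = 4, and the known step contributing 2×(-0.18) V, the unknown satisfies 2·E° = 4×(-0.015) − 2×(-0.18) = +0.300.
E° = +0.300 / 2 = +0.150 V.

+0.150 V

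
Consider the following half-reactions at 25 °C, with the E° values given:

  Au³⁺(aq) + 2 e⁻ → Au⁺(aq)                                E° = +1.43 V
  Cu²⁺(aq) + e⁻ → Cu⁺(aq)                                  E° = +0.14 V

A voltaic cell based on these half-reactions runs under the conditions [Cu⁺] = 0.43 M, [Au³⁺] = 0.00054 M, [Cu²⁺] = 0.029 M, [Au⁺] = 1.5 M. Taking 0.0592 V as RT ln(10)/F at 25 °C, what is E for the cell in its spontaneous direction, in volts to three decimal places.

Au³⁺/Au⁺ is the cathode (higher E°), Cu²⁺/Cu⁺ the anode: E°cell = +1.43 − (+0.14) = +1.29 V, n = 2.
Overall: Au³⁺(aq) + 2 Cu⁺(aq) → Au⁺(aq) + 2 Cu²⁺(aq)
Q = [Au⁺]·[Cu²⁺]^2 / ([Au³⁺]·[Cu⁺]^2); log Q = 1.102.
E = E° − (0.0592/n) log Q = +1.29 − (0.0592/2)(1.102) = +1.257 V.

+1.257 V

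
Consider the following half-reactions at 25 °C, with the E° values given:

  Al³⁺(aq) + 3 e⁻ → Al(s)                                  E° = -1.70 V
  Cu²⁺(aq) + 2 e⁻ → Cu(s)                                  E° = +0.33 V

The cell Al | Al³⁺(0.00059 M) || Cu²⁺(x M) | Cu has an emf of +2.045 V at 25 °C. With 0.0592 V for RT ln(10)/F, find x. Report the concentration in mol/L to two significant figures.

0.023 M

Cu²⁺/Cu is the cathode, Al³⁺/Al the anode: E°cell = +2.03 V, n = 6.
Overall reaction: 3 Cu²⁺(aq) + 2 Al(s) → 3 Cu(s) + 2 Al³⁺(aq); Q = [Al³⁺]^2/[Cu²⁺]^3.
From E = E° − (0.0592/n) log Q: log Q = (E° − E)·n/0.0592 = (+2.03 − (+2.045))·6/0.0592 = -1.5203.
So 3·log[Cu²⁺] = 2·log(0.00059) − log Q = -6.4583 − (-1.5203) = -4.9380; log[Cu²⁺] = -4.9380 / 3 = -1.6460; [Cu²⁺] = 10^(-1.6460) ≈ 0.023 M.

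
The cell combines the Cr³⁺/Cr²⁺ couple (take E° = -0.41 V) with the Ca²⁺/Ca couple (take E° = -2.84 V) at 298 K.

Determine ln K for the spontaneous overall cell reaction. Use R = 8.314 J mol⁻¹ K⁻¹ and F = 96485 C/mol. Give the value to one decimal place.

Cathode: Cr³⁺/Cr²⁺; anode: Ca²⁺/Ca. E°cell = (-0.41) − (-2.84) = +2.43 V, with n = 2.
ΔG° = −nFE° = −RT ln K, so ln K = nFE°/(RT) = (2)(96485)(+2.43) / ((8.314)(298)) = 189.265.

189.3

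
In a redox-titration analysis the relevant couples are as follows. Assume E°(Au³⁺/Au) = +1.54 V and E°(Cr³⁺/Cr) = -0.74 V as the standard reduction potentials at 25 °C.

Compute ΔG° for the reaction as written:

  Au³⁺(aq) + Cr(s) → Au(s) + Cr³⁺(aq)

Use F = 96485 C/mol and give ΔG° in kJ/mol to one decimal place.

As written, Au³⁺/Au is reduced (cathode) and Cr³⁺/Cr is oxidised (anode), so E°cell = (+1.54) − (-0.74) = +2.28 V.
Balancing electrons gives n = 3.
ΔG° = −nFE° = −(3)(96485)(+2.28) = -659,957 J = -660.0 kJ/mol.

-660.0 kJ/mol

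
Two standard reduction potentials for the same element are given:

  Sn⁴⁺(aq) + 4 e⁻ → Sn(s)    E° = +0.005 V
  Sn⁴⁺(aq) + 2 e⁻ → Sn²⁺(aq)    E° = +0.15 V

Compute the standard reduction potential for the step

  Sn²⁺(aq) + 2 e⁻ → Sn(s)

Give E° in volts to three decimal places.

-0.140 V

Sequential free energies add, so n₃E°₃ = n₁E°₁ + n₂E°₂.
With n₃ = 4, and the known step contributing 2×(+0.15) V, the unknown satisfies 2·E° = 4×(+0.005) − 2×(+0.15) = -0.280.
E° = -0.280 / 2 = -0.140 V.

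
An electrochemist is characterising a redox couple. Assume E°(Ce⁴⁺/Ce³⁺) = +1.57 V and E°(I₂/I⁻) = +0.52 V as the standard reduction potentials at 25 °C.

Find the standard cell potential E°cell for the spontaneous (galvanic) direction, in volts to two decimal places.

+1.05 V

The Ce⁴⁺/Ce³⁺ couple has the higher reduction potential, so it is the cathode; I₂/I⁻ is oxidised at the anode.
E°cell = E°(cathode) − E°(anode) = (+1.57) − (+0.52) = +1.05 V.
Since E°cell > 0, the reaction is spontaneous under standard conditions.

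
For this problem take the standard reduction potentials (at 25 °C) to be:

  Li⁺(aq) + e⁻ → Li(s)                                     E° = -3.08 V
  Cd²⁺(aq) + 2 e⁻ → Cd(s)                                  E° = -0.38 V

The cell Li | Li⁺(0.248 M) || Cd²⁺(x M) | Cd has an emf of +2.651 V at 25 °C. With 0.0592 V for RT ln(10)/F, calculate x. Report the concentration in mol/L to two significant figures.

0.0014 M

Cd²⁺/Cd is the cathode, Li⁺/Li the anode: E°cell = +2.70 V, n = 2.
Overall reaction: Cd²⁺(aq) + 2 Li(s) → Cd(s) + 2 Li⁺(aq); Q = [Li⁺]^2/[Cd²⁺]^1.
From E = E° − (0.0592/n) log Q: log Q = (E° − E)·n/0.0592 = (+2.70 − (+2.651))·2/0.0592 = 1.6554.
So 1·log[Cd²⁺] = 2·log(0.248) − log Q = -1.2111 − (1.6554) = -2.8665; [Cd²⁺] = 10^(-2.8665) ≈ 0.0014 M.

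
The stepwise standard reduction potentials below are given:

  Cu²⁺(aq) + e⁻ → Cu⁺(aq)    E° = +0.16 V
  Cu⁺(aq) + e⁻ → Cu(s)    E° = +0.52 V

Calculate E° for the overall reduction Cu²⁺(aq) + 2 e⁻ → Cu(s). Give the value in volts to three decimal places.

+0.340 V

Standard free energies of sequential steps add: ΔG°₃ = ΔG°₁ + ΔG°₂, so n₃E°₃ = n₁E°₁ + n₂E°₂.
E°₃ = (1×+0.16 + 1×+0.52) / 2 = (+0.680) / 2 = +0.340 V.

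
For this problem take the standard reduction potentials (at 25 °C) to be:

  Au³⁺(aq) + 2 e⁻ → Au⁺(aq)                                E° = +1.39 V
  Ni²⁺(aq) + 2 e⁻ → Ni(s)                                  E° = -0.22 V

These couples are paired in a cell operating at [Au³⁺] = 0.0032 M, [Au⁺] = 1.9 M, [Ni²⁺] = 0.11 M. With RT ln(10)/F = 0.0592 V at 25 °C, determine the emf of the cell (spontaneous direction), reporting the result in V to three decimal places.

Au³⁺/Au⁺ is the cathode (higher E°), Ni²⁺/Ni the anode: E°cell = +1.39 − (-0.22) = +1.61 V, n = 2.
Overall: Au³⁺(aq) + Ni(s) → Au⁺(aq) + Ni²⁺(aq)
Q = [Au⁺]·[Ni²⁺] / ([Au³⁺]); log Q = 1.815.
E = E° − (0.0592/n) log Q = +1.61 − (0.0592/2)(1.815) = +1.556 V.

+1.556 V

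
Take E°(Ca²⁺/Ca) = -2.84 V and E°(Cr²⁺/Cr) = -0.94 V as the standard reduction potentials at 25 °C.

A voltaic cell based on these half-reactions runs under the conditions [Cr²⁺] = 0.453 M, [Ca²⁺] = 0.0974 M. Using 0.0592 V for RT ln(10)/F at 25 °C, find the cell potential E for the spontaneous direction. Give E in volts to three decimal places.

Cr²⁺/Cr is the cathode (higher E°), Ca²⁺/Ca the anode: E°cell = -0.94 − (-2.84) = +1.90 V, n = 2.
Overall: Cr²⁺(aq) + Ca(s) → Cr(s) + Ca²⁺(aq)
Q = [Ca²⁺] / ([Cr²⁺]); log Q = -0.668.
E = E° − (0.0592/n) log Q = +1.90 − (0.0592/2)(-0.668) = +1.920 V.

+1.920 V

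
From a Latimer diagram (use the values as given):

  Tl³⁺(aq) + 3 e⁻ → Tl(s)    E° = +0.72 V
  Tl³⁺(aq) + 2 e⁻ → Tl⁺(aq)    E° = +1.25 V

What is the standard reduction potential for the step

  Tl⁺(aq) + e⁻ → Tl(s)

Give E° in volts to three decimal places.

Sequential free energies add, so n₃E°₃ = n₁E°₁ + n₂E°₂.
With n₃ = 3, and the known step contributing 2×(+1.25) V, the unknown satisfies 1·E° = 3×(+0.72) − 2×(+1.25) = -0.340.
E° = -0.340 / 1 = -0.340 V.

-0.340 V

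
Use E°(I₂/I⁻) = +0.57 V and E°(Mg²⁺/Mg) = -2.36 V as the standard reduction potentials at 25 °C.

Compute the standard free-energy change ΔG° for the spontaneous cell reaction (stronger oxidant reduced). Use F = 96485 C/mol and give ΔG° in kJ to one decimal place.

-565.4 kJ

I₂/I⁻ (E° = +0.57 V) is the cathode; Mg²⁺/Mg (E° = -2.36 V) is the anode, so E°cell = +2.93 V.
Balancing electrons gives n = 2 (lcm of 2 and 2).
ΔG° = −nFE° = −(2)(96485)(+2.93) = -565,402 J = -565.4 kJ.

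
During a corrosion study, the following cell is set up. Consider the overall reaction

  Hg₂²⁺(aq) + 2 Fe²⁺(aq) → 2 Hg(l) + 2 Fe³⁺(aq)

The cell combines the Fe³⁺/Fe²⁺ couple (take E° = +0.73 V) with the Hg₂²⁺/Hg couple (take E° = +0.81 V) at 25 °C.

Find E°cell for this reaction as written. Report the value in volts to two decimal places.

The Hg₂²⁺/Hg couple has the higher reduction potential, so it is the cathode; Fe³⁺/Fe²⁺ is oxidised at the anode.
E°cell = E°(cathode) − E°(anode) = (+0.81) − (+0.73) = +0.08 V.
Since E°cell > 0, the reaction is spontaneous under standard conditions.

+0.08 V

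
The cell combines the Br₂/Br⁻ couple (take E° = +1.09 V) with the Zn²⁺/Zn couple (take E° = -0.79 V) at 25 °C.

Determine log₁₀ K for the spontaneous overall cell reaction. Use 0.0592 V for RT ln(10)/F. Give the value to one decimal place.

Cathode: Br₂/Br⁻; anode: Zn²⁺/Zn. E°cell = +1.88 V, n = 2.
log K = nE°cell / 0.0592 = (2)(+1.88) / 0.0592 = 63.5.

63.5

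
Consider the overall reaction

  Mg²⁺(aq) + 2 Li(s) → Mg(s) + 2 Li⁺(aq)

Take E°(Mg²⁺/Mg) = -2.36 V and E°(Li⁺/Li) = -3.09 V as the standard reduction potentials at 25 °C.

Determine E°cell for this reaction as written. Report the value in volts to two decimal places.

The Mg²⁺/Mg couple has the higher reduction potential, so it is the cathode; Li⁺/Li is oxidised at the anode.
E°cell = E°(cathode) − E°(anode) = (-2.36) − (-3.09) = +0.73 V.
Since E°cell > 0, the reaction is spontaneous under standard conditions.

+0.73 V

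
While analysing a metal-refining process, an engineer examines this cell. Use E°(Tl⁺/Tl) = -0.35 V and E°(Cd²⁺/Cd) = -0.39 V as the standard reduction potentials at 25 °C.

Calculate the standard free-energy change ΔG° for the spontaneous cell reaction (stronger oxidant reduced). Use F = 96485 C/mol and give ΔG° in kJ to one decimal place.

Tl⁺/Tl (E° = -0.35 V) is the cathode; Cd²⁺/Cd (E° = -0.39 V) is the anode, so E°cell = +0.04 V.
Balancing electrons gives n = 2 (lcm of 1 and 2).
ΔG° = −nFE° = −(2)(96485)(+0.04) = -7,719 J = -7.7 kJ.

-7.7 kJ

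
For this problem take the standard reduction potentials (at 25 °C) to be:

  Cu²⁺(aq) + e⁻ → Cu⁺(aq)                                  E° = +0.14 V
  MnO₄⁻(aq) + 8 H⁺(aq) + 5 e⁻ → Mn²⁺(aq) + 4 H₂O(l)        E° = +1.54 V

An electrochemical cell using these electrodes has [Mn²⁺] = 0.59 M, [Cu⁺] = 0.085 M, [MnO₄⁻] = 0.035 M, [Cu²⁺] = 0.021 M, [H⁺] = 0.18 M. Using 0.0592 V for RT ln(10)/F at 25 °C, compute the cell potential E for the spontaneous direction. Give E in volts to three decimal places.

MnO₄⁻/Mn²⁺ is the cathode (higher E°), Cu²⁺/Cu⁺ the anode: E°cell = +1.54 − (+0.14) = +1.40 V, n = 5.
Overall: MnO₄⁻(aq) + 8 H⁺(aq) + 5 Cu⁺(aq) → Mn²⁺(aq) + 4 H₂O(l) + 5 Cu²⁺(aq)
Q = [Mn²⁺]·[Cu²⁺]^5 / ([MnO₄⁻]·[H⁺]^8·[Cu⁺]^5); log Q = 4.149.
E = E° − (0.0592/n) log Q = +1.40 − (0.0592/5)(4.149) = +1.351 V.

+1.351 V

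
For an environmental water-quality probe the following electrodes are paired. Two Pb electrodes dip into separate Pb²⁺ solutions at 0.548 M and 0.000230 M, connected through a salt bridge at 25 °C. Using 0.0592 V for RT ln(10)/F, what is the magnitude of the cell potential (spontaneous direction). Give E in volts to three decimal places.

For a concentration cell E°cell = 0. The 0.548 M side is the cathode (reduction is favoured where [Pb²⁺] is higher).
With n = 2, E = −(0.0592/2) log([Pb²⁺]ₐₙ/[Pb²⁺]꜀ₐₜ) = −(0.0592/2) log(0.00023/0.548) = −(0.0592/2)(-3.377) = +0.100 V.

+0.100 V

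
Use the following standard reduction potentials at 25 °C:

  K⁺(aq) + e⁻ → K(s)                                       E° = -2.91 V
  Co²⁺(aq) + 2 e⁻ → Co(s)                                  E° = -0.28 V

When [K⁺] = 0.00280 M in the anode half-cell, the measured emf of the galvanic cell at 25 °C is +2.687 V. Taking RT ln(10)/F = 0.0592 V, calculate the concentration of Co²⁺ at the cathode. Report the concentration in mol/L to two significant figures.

0.00066 M

Co²⁺/Co is the cathode, K⁺/K the anode: E°cell = +2.63 V, n = 2.
Overall reaction: Co²⁺(aq) + 2 K(s) → Co(s) + 2 K⁺(aq); Q = [K⁺]^2/[Co²⁺]^1.
From E = E° − (0.0592/n) log Q: log Q = (E° − E)·n/0.0592 = (+2.63 − (+2.687))·2/0.0592 = -1.9257.
So 1·log[Co²⁺] = 2·log(0.0028) − log Q = -5.1057 − (-1.9257) = -3.1800; [Co²⁺] = 10^(-3.1800) ≈ 0.00066 M.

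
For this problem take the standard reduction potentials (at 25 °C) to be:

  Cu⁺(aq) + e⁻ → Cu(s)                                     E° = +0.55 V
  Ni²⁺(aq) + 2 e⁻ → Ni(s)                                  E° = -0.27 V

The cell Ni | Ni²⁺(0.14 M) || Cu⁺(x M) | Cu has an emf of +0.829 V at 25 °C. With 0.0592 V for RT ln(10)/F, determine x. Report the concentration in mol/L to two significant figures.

Cu⁺/Cu is the cathode, Ni²⁺/Ni the anode: E°cell = +0.82 V, n = 2.
Overall reaction: 2 Cu⁺(aq) + Ni(s) → 2 Cu(s) + Ni²⁺(aq); Q = [Ni²⁺]^1/[Cu⁺]^2.
From E = E° − (0.0592/n) log Q: log Q = (E° − E)·n/0.0592 = (+0.82 − (+0.829))·2/0.0592 = -0.3041.
So 2·log[Cu⁺] = 1·log(0.14) − log Q = -0.8539 − (-0.3041) = -0.5498; log[Cu⁺] = -0.5498 / 2 = -0.2749; [Cu⁺] = 10^(-0.2749) ≈ 0.53 M.

0.53 M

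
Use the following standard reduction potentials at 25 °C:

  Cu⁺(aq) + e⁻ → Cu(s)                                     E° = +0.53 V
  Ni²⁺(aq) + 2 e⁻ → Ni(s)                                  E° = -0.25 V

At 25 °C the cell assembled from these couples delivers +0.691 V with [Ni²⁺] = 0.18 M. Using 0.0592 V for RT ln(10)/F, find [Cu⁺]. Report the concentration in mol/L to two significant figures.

Cu⁺/Cu is the cathode, Ni²⁺/Ni the anode: E°cell = +0.78 V, n = 2.
Overall reaction: 2 Cu⁺(aq) + Ni(s) → 2 Cu(s) + Ni²⁺(aq); Q = [Ni²⁺]^1/[Cu⁺]^2.
From E = E° − (0.0592/n) log Q: log Q = (E° − E)·n/0.0592 = (+0.78 − (+0.691))·2/0.0592 = 3.0068.
So 2·log[Cu⁺] = 1·log(0.18) − log Q = -0.7447 − (3.0068) = -3.7515; log[Cu⁺] = -3.7515 / 2 = -1.8758; [Cu⁺] = 10^(-1.8758) ≈ 0.013 M.

0.013 M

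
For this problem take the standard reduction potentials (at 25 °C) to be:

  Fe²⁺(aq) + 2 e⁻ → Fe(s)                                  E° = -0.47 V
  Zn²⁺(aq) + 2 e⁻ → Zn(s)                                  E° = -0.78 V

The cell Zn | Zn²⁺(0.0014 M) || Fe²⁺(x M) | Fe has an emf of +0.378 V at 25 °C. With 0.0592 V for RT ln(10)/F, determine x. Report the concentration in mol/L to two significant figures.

0.28 M

Fe²⁺/Fe is the cathode, Zn²⁺/Zn the anode: E°cell = +0.31 V, n = 2.
Overall reaction: Fe²⁺(aq) + Zn(s) → Fe(s) + Zn²⁺(aq); Q = [Zn²⁺]^1/[Fe²⁺]^1.
From E = E° − (0.0592/n) log Q: log Q = (E° − E)·n/0.0592 = (+0.31 − (+0.378))·2/0.0592 = -2.2973.
So 1·log[Fe²⁺] = 1·log(0.0014) − log Q = -2.8539 − (-2.2973) = -0.5566; [Fe²⁺] = 10^(-0.5566) ≈ 0.28 M.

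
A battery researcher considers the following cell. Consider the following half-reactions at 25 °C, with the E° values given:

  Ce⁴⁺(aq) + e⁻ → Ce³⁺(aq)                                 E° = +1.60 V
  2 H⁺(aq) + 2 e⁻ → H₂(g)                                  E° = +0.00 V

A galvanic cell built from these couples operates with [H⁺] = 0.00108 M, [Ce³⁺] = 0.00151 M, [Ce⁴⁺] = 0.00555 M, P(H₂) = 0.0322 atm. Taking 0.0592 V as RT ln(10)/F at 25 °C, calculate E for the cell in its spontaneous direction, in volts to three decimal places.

+1.765 V

Ce⁴⁺/Ce³⁺ is the cathode (higher E°), H⁺/H₂ the anode: E°cell = +1.60 − (+0.00) = +1.60 V, n = 2.
Overall: 2 Ce⁴⁺(aq) + H₂(g) → 2 Ce³⁺(aq) + 2 H⁺(aq)
Q = [Ce³⁺]^2·[H⁺]^2 / ([Ce⁴⁺]^2·P(H₂)); log Q = -5.572.
E = E° − (0.0592/n) log Q = +1.60 − (0.0592/2)(-5.572) = +1.765 V.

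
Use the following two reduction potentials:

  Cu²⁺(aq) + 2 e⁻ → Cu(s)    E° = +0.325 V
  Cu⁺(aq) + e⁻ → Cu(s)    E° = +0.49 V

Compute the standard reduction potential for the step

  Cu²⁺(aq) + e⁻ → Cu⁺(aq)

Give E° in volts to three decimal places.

Sequential free energies add, so n₃E°₃ = n₁E°₁ + n₂E°₂.
With n₃ = 2, and the known step contributing 1×(+0.49) V, the unknown satisfies 1·E° = 2×(+0.325) − 1×(+0.49) = +0.160.
E° = +0.160 / 1 = +0.160 V.

+0.160 V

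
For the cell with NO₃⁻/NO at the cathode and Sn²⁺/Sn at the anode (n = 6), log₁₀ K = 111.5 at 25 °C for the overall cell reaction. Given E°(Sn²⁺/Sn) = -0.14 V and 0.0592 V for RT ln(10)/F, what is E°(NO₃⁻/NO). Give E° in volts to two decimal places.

+0.96 V

E°cell = (0.0592/n)·log K = (0.0592/6)(111.5) = +1.100 V.
Since NO₃⁻/NO is the cathode and Sn²⁺/Sn the anode, E°cell = E°(NO₃⁻/NO) − E°(Sn²⁺/Sn).
So E°(NO₃⁻/NO) = E°cell + E°(Sn²⁺/Sn) = +1.100 + (-0.14) = +0.96 V.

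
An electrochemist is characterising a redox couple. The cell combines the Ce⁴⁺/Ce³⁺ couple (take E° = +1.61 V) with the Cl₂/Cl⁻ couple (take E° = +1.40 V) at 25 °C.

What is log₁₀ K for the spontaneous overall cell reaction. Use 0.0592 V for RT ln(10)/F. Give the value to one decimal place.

Cathode: Ce⁴⁺/Ce³⁺; anode: Cl₂/Cl⁻. E°cell = +0.21 V, n = 2.
log K = nE°cell / 0.0592 = (2)(+0.21) / 0.0592 = 7.1.

7.1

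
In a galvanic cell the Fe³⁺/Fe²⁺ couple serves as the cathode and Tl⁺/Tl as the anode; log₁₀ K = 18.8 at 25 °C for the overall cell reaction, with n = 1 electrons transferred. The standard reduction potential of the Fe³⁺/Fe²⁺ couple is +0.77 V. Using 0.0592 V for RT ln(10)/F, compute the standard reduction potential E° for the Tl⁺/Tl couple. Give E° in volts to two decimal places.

-0.34 V

E°cell = (0.0592/n)·log K = (0.0592/1)(18.8) = +1.113 V.
Since Fe³⁺/Fe²⁺ is the cathode and Tl⁺/Tl the anode, E°cell = E°(Fe³⁺/Fe²⁺) − E°(Tl⁺/Tl).
So E°(Tl⁺/Tl) = E°(Fe³⁺/Fe²⁺) − E°cell = (+0.77) − (+1.113) = -0.34 V.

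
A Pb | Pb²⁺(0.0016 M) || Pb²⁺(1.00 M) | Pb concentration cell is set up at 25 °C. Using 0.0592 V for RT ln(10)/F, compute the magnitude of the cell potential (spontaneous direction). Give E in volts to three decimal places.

For a concentration cell E°cell = 0. The 1.00 M side is the cathode (reduction is favoured where [Pb²⁺] is higher).
With n = 2, E = −(0.0592/2) log([Pb²⁺]ₐₙ/[Pb²⁺]꜀ₐₜ) = −(0.0592/2) log(0.0016/1) = −(0.0592/2)(-2.796) = +0.083 V.

+0.083 V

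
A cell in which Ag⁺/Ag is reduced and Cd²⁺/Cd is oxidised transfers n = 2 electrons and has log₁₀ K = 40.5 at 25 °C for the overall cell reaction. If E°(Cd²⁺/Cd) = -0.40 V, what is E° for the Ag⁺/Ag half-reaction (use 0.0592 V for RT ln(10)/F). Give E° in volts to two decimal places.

+0.80 V

E°cell = (0.0592/n)·log K = (0.0592/2)(40.5) = +1.199 V.
Since Ag⁺/Ag is the cathode and Cd²⁺/Cd the anode, E°cell = E°(Ag⁺/Ag) − E°(Cd²⁺/Cd).
So E°(Ag⁺/Ag) = E°cell + E°(Cd²⁺/Cd) = +1.199 + (-0.40) = +0.80 V.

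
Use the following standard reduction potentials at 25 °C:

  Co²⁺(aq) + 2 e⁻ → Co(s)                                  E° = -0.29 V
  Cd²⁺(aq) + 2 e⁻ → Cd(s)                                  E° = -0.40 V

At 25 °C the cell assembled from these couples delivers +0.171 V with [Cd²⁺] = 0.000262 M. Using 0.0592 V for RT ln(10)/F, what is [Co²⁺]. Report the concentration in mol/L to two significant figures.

0.030 M

Co²⁺/Co is the cathode, Cd²⁺/Cd the anode: E°cell = +0.11 V, n = 2.
Overall reaction: Co²⁺(aq) + Cd(s) → Co(s) + Cd²⁺(aq); Q = [Cd²⁺]^1/[Co²⁺]^1.
From E = E° − (0.0592/n) log Q: log Q = (E° − E)·n/0.0592 = (+0.11 − (+0.171))·2/0.0592 = -2.0608.
So 1·log[Co²⁺] = 1·log(0.000262) − log Q = -3.5817 − (-2.0608) = -1.5209; [Co²⁺] = 10^(-1.5209) ≈ 0.030 M.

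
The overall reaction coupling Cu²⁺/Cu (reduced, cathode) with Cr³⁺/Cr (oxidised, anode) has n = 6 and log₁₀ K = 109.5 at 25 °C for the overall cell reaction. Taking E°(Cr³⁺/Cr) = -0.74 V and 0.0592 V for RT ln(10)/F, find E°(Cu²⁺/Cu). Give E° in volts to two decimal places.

+0.34 V

E°cell = (0.0592/n)·log K = (0.0592/6)(109.5) = +1.080 V.
Since Cu²⁺/Cu is the cathode and Cr³⁺/Cr the anode, E°cell = E°(Cu²⁺/Cu) − E°(Cr³⁺/Cr).
So E°(Cu²⁺/Cu) = E°cell + E°(Cr³⁺/Cr) = +1.080 + (-0.74) = +0.34 V.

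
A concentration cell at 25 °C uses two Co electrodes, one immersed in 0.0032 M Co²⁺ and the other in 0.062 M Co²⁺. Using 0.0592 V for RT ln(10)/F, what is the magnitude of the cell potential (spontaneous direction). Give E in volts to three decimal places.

+0.038 V

For a concentration cell E°cell = 0. The 0.062 M side is the cathode (reduction is favoured where [Co²⁺] is higher).
With n = 2, E = −(0.0592/2) log([Co²⁺]ₐₙ/[Co²⁺]꜀ₐₜ) = −(0.0592/2) log(0.0032/0.062) = −(0.0592/2)(-1.287) = +0.038 V.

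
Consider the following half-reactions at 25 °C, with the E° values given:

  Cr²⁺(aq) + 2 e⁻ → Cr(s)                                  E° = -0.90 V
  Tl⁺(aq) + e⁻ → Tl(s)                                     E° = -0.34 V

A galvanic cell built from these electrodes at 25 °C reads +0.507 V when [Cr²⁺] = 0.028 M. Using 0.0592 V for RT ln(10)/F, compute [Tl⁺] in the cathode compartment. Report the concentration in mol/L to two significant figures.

0.021 M

Tl⁺/Tl is the cathode, Cr²⁺/Cr the anode: E°cell = +0.56 V, n = 2.
Overall reaction: 2 Tl⁺(aq) + Cr(s) → 2 Tl(s) + Cr²⁺(aq); Q = [Cr²⁺]^1/[Tl⁺]^2.
From E = E° − (0.0592/n) log Q: log Q = (E° − E)·n/0.0592 = (+0.56 − (+0.507))·2/0.0592 = 1.7905.
So 2·log[Tl⁺] = 1·log(0.028) − log Q = -1.5528 − (1.7905) = -3.3433; log[Tl⁺] = -3.3433 / 2 = -1.6717; [Tl⁺] = 10^(-1.6717) ≈ 0.021 M.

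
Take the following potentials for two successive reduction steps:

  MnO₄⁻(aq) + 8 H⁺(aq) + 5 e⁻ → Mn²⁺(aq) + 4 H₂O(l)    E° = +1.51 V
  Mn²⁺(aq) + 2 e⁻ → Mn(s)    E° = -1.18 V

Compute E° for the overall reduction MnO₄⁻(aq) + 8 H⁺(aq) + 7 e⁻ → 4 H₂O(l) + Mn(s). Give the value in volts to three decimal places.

+0.741 V

Since ΔG° = −nFE° is additive over sequential reductions, n₃E°₃ = n₁E°₁ + n₂E°₂.
E°₃ = (5×+1.51 + 2×-1.18) / 7 = (+5.190) / 7 = +0.741 V.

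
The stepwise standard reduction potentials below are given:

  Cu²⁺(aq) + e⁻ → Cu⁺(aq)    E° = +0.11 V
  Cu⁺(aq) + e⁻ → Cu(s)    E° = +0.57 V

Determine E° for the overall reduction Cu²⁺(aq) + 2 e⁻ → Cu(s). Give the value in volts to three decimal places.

Standard free energies of sequential steps add: ΔG°₃ = ΔG°₁ + ΔG°₂, so n₃E°₃ = n₁E°₁ + n₂E°₂.
E°₃ = (1×+0.11 + 1×+0.57) / 2 = (+0.680) / 2 = +0.340 V.

+0.340 V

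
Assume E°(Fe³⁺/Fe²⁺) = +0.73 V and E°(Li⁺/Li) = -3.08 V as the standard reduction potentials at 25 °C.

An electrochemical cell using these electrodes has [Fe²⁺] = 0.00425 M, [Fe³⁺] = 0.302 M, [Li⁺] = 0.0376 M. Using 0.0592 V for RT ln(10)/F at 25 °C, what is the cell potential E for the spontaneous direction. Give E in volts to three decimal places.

+4.004 V

Fe³⁺/Fe²⁺ is the cathode (higher E°), Li⁺/Li the anode: E°cell = +0.73 − (-3.08) = +3.81 V, n = 1.
Overall: Fe³⁺(aq) + Li(s) → Fe²⁺(aq) + Li⁺(aq)
Q = [Fe²⁺]·[Li⁺] / ([Fe³⁺]); log Q = -3.276.
E = E° − (0.0592/n) log Q = +3.81 − (0.0592/1)(-3.276) = +4.004 V.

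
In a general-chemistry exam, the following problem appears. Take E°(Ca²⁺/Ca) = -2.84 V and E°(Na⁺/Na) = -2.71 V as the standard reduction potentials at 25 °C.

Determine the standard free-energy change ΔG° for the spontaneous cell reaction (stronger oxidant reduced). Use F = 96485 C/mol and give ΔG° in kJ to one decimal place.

-25.1 kJ

Na⁺/Na (E° = -2.71 V) is the cathode; Ca²⁺/Ca (E° = -2.84 V) is the anode, so E°cell = +0.13 V.
Balancing electrons gives n = 2 (lcm of 1 and 2).
ΔG° = −nFE° = −(2)(96485)(+0.13) = -25,086 J = -25.1 kJ.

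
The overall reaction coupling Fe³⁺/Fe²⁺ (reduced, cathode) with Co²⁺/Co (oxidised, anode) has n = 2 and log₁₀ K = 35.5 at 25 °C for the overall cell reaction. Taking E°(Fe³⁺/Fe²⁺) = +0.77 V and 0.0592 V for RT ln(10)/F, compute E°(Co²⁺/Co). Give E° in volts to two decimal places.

E°cell = (0.0592/n)·log K = (0.0592/2)(35.5) = +1.051 V.
Since Fe³⁺/Fe²⁺ is the cathode and Co²⁺/Co the anode, E°cell = E°(Fe³⁺/Fe²⁺) − E°(Co²⁺/Co).
So E°(Co²⁺/Co) = E°(Fe³⁺/Fe²⁺) − E°cell = (+0.77) − (+1.051) = -0.28 V.

-0.28 V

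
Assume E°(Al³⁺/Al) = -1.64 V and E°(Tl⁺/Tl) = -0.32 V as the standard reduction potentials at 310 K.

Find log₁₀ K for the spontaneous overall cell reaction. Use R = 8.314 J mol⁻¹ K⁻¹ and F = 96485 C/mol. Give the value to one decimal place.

64.4

Cathode: Tl⁺/Tl; anode: Al³⁺/Al. E°cell = (-0.32) − (-1.64) = +1.32 V, with n = 3.
ΔG° = −nFE° = −RT ln K, so ln K = nFE°/(RT) = (3)(96485)(+1.32) / ((8.314)(310)) = 148.246.
log₁₀ K = 148.246 / ln 10 = 64.4.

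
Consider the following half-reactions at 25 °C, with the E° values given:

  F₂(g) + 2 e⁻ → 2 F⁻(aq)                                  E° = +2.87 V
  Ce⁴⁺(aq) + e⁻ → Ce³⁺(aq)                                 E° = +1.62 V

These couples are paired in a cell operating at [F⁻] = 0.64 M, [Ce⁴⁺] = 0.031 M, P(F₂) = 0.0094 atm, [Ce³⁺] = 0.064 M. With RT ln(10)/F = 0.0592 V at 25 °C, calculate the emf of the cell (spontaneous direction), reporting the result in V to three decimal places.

F₂/F⁻ is the cathode (higher E°), Ce⁴⁺/Ce³⁺ the anode: E°cell = +2.87 − (+1.62) = +1.25 V, n = 2.
Overall: F₂(g) + 2 Ce³⁺(aq) → 2 F⁻(aq) + 2 Ce⁴⁺(aq)
Q = [F⁻]^2·[Ce⁴⁺]^2 / (P(F₂)·[Ce³⁺]^2); log Q = 1.010.
E = E° − (0.0592/n) log Q = +1.25 − (0.0592/2)(1.010) = +1.220 V.

+1.220 V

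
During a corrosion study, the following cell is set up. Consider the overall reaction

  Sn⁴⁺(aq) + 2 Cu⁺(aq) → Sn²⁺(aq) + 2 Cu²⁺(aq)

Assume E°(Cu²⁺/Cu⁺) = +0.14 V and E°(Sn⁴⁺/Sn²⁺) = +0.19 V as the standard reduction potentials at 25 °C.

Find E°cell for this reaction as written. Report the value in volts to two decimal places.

+0.05 V

The Sn⁴⁺/Sn²⁺ couple has the higher reduction potential, so it is the cathode; Cu²⁺/Cu⁺ is oxidised at the anode.
E°cell = E°(cathode) − E°(anode) = (+0.19) − (+0.14) = +0.05 V.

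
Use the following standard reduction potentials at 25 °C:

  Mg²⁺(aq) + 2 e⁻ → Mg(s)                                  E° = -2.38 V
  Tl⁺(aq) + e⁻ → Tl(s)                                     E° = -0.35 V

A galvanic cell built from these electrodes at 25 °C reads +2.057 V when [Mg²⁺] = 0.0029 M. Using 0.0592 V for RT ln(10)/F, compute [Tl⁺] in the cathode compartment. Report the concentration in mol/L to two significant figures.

Tl⁺/Tl is the cathode, Mg²⁺/Mg the anode: E°cell = +2.03 V, n = 2.
Overall reaction: 2 Tl⁺(aq) + Mg(s) → 2 Tl(s) + Mg²⁺(aq); Q = [Mg²⁺]^1/[Tl⁺]^2.
From E = E° − (0.0592/n) log Q: log Q = (E° − E)·n/0.0592 = (+2.03 − (+2.057))·2/0.0592 = -0.9122.
So 2·log[Tl⁺] = 1·log(0.0029) − log Q = -2.5376 − (-0.9122) = -1.6254; log[Tl⁺] = -1.6254 / 2 = -0.8127; [Tl⁺] = 10^(-0.8127) ≈ 0.15 M.

0.15 M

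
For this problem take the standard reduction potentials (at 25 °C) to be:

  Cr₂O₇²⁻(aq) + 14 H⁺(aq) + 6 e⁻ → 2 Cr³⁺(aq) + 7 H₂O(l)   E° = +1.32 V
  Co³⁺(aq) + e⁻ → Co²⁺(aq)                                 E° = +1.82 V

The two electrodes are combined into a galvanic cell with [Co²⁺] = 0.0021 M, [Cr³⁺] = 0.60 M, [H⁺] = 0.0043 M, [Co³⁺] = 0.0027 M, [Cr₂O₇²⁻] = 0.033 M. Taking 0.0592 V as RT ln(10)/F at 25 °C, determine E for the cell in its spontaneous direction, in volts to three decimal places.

Co³⁺/Co²⁺ is the cathode (higher E°), Cr₂O₇²⁻/Cr³⁺ the anode: E°cell = +1.82 − (+1.32) = +0.50 V, n = 6.
Overall: 6 Co³⁺(aq) + 2 Cr³⁺(aq) + 7 H₂O(l) → 6 Co²⁺(aq) + Cr₂O₇²⁻(aq) + 14 H⁺(aq)
Q = [Co²⁺]^6·[Cr₂O₇²⁻]·[H⁺]^14 / ([Co³⁺]^6·[Cr³⁺]^2); log Q = -34.824.
E = E° − (0.0592/n) log Q = +0.50 − (0.0592/6)(-34.824) = +0.844 V.

+0.844 V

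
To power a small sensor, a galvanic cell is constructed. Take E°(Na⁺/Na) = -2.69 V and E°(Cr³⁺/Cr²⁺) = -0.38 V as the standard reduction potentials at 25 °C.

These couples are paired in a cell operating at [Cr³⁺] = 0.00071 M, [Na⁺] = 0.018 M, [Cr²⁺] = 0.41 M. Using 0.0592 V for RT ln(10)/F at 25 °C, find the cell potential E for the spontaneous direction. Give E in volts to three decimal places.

Cr³⁺/Cr²⁺ is the cathode (higher E°), Na⁺/Na the anode: E°cell = -0.38 − (-2.69) = +2.31 V, n = 1.
Overall: Cr³⁺(aq) + Na(s) → Cr²⁺(aq) + Na⁺(aq)
Q = [Cr²⁺]·[Na⁺] / ([Cr³⁺]); log Q = 1.017.
E = E° − (0.0592/n) log Q = +2.31 − (0.0592/1)(1.017) = +2.250 V.

+2.250 V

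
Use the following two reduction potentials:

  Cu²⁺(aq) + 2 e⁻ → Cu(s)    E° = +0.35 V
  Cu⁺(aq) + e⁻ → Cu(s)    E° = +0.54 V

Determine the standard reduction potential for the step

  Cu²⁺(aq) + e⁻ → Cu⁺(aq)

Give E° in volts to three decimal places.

+0.160 V

Sequential free energies add, so n₃E°₃ = n₁E°₁ + n₂E°₂.
With n₃ = 2, and the known step contributing 1×(+0.54) V, the unknown satisfies 1·E° = 2×(+0.35) − 1×(+0.54) = +0.160.
E° = +0.160 / 1 = +0.160 V.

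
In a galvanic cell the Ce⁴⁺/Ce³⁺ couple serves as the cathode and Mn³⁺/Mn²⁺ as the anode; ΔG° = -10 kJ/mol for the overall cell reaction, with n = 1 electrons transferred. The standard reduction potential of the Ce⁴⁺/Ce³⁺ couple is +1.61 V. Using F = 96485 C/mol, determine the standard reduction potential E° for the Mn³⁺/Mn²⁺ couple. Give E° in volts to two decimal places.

E°cell = −ΔG°/(nF) = −(-10×10³)/((1)(96485)) = +0.104 V.
Since Ce⁴⁺/Ce³⁺ is the cathode and Mn³⁺/Mn²⁺ the anode, E°cell = E°(Ce⁴⁺/Ce³⁺) − E°(Mn³⁺/Mn²⁺).
So E°(Mn³⁺/Mn²⁺) = E°(Ce⁴⁺/Ce³⁺) − E°cell = (+1.61) − (+0.104) = +1.51 V.

+1.51 V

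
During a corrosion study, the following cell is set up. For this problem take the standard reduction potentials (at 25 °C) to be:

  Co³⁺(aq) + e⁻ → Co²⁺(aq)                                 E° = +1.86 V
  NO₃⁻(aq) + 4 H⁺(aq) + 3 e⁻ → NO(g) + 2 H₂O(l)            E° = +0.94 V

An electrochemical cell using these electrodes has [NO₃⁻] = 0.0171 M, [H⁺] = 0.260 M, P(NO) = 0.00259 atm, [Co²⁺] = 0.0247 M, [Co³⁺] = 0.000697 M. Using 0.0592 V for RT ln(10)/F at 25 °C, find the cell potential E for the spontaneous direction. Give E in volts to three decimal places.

+0.858 V

Co³⁺/Co²⁺ is the cathode (higher E°), NO₃⁻/NO the anode: E°cell = +1.86 − (+0.94) = +0.92 V, n = 3.
Overall: 3 Co³⁺(aq) + NO(g) + 2 H₂O(l) → 3 Co²⁺(aq) + NO₃⁻(aq) + 4 H⁺(aq)
Q = [Co²⁺]^3·[NO₃⁻]·[H⁺]^4 / ([Co³⁺]^3·P(NO)); log Q = 3.128.
E = E° − (0.0592/n) log Q = +0.92 − (0.0592/3)(3.128) = +0.858 V.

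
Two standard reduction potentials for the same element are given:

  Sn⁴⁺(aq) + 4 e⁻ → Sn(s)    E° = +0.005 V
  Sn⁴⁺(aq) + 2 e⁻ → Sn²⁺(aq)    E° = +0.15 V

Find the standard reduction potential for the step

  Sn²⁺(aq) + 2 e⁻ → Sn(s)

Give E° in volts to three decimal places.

Sequential free energies add, so n₃E°₃ = n₁E°₁ + n₂E°₂.
With n₃ = 4, and the known step contributing 2×(+0.15) V, the unknown satisfies 2·E° = 4×(+0.005) − 2×(+0.15) = -0.280.
E° = -0.280 / 2 = -0.140 V.

-0.140 V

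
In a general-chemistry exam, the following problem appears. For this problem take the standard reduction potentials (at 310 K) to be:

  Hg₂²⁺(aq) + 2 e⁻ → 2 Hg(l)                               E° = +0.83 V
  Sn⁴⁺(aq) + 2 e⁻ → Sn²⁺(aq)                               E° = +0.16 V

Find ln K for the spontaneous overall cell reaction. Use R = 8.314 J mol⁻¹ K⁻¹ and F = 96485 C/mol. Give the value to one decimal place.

Cathode: Hg₂²⁺/Hg; anode: Sn⁴⁺/Sn²⁺. E°cell = (+0.83) − (+0.16) = +0.67 V, with n = 2.
ΔG° = −nFE° = −RT ln K, so ln K = nFE°/(RT) = (2)(96485)(+0.67) / ((8.314)(310)) = 50.164.

50.2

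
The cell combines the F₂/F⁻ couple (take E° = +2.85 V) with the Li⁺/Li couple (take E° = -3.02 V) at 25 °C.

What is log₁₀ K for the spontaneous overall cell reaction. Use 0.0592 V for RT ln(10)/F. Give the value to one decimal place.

198.3

Cathode: F₂/F⁻; anode: Li⁺/Li. E°cell = +5.87 V, n = 2.
log K = nE°cell / 0.0592 = (2)(+5.87) / 0.0592 = 198.3.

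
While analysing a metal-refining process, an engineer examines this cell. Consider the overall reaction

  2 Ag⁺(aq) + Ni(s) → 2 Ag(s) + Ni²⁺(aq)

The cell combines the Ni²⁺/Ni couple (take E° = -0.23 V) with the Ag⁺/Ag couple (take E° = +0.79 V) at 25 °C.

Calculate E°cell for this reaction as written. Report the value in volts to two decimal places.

+1.02 V

The Ag⁺/Ag couple has the higher reduction potential, so it is the cathode; Ni²⁺/Ni is oxidised at the anode.
E°cell = E°(cathode) − E°(anode) = (+0.79) − (-0.23) = +1.02 V.
Since E°cell > 0, the reaction is spontaneous under standard conditions.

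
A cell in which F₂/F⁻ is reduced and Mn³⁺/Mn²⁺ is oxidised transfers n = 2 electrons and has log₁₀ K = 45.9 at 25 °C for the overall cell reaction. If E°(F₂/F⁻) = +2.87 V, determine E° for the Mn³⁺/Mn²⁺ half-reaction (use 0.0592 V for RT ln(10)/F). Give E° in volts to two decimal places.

+1.51 V

E°cell = (0.0592/n)·log K = (0.0592/2)(45.9) = +1.359 V.
Since F₂/F⁻ is the cathode and Mn³⁺/Mn²⁺ the anode, E°cell = E°(F₂/F⁻) − E°(Mn³⁺/Mn²⁺).
So E°(Mn³⁺/Mn²⁺) = E°(F₂/F⁻) − E°cell = (+2.87) − (+1.359) = +1.51 V.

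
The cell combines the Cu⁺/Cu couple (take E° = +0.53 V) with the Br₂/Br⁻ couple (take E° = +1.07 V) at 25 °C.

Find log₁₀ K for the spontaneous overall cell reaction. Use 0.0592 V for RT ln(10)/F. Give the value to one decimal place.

Cathode: Br₂/Br⁻; anode: Cu⁺/Cu. E°cell = +0.54 V, n = 2.
log K = nE°cell / 0.0592 = (2)(+0.54) / 0.0592 = 18.2.

18.2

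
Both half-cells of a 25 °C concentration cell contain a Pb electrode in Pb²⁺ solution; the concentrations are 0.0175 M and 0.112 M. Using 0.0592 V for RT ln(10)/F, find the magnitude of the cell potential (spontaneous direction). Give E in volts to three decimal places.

For a concentration cell E°cell = 0. The 0.112 M side is the cathode (reduction is favoured where [Pb²⁺] is higher).
With n = 2, E = −(0.0592/2) log([Pb²⁺]ₐₙ/[Pb²⁺]꜀ₐₜ) = −(0.0592/2) log(0.0175/0.112) = −(0.0592/2)(-0.806) = +0.024 V.

+0.024 V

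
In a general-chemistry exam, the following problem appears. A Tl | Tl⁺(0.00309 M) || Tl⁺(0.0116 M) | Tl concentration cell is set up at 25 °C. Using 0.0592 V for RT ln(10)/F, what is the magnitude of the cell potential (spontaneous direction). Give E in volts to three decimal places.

For a concentration cell E°cell = 0. The 0.0116 M side is the cathode (reduction is favoured where [Tl⁺] is higher).
With n = 1, E = −(0.0592/1) log([Tl⁺]ₐₙ/[Tl⁺]꜀ₐₜ) = −(0.0592/1) log(0.00309/0.0116) = −(0.0592/1)(-0.574) = +0.034 V.

+0.034 V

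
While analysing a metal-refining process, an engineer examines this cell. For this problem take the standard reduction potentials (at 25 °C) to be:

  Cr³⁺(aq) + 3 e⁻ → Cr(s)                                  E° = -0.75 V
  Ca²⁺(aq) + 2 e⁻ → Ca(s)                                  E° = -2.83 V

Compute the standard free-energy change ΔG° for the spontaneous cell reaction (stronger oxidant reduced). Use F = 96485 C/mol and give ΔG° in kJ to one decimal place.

-1204.1 kJ

Cr³⁺/Cr (E° = -0.75 V) is the cathode; Ca²⁺/Ca (E° = -2.83 V) is the anode, so E°cell = +2.08 V.
Balancing electrons gives n = 6 (lcm of 3 and 2).
ΔG° = −nFE° = −(6)(96485)(+2.08) = -1,204,133 J = -1204.1 kJ.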